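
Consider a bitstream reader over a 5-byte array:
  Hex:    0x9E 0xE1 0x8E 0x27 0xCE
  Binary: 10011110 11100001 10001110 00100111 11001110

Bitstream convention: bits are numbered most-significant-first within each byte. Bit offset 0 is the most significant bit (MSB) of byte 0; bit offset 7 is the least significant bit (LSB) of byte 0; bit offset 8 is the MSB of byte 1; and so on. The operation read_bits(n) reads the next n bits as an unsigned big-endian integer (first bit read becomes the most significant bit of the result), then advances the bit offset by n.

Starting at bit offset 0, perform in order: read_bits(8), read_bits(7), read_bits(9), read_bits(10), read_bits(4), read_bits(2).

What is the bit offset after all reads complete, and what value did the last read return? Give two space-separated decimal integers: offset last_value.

Read 1: bits[0:8] width=8 -> value=158 (bin 10011110); offset now 8 = byte 1 bit 0; 32 bits remain
Read 2: bits[8:15] width=7 -> value=112 (bin 1110000); offset now 15 = byte 1 bit 7; 25 bits remain
Read 3: bits[15:24] width=9 -> value=398 (bin 110001110); offset now 24 = byte 3 bit 0; 16 bits remain
Read 4: bits[24:34] width=10 -> value=159 (bin 0010011111); offset now 34 = byte 4 bit 2; 6 bits remain
Read 5: bits[34:38] width=4 -> value=3 (bin 0011); offset now 38 = byte 4 bit 6; 2 bits remain
Read 6: bits[38:40] width=2 -> value=2 (bin 10); offset now 40 = byte 5 bit 0; 0 bits remain

Answer: 40 2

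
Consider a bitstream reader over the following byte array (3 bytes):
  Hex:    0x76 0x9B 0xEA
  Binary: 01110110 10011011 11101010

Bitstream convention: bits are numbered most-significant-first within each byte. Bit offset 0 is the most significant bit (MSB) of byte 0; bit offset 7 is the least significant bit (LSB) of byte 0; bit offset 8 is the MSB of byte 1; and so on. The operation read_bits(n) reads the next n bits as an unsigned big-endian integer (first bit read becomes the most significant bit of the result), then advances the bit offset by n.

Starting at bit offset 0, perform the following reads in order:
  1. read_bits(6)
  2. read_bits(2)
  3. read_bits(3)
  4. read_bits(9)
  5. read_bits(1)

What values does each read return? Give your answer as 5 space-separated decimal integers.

Read 1: bits[0:6] width=6 -> value=29 (bin 011101); offset now 6 = byte 0 bit 6; 18 bits remain
Read 2: bits[6:8] width=2 -> value=2 (bin 10); offset now 8 = byte 1 bit 0; 16 bits remain
Read 3: bits[8:11] width=3 -> value=4 (bin 100); offset now 11 = byte 1 bit 3; 13 bits remain
Read 4: bits[11:20] width=9 -> value=446 (bin 110111110); offset now 20 = byte 2 bit 4; 4 bits remain
Read 5: bits[20:21] width=1 -> value=1 (bin 1); offset now 21 = byte 2 bit 5; 3 bits remain

Answer: 29 2 4 446 1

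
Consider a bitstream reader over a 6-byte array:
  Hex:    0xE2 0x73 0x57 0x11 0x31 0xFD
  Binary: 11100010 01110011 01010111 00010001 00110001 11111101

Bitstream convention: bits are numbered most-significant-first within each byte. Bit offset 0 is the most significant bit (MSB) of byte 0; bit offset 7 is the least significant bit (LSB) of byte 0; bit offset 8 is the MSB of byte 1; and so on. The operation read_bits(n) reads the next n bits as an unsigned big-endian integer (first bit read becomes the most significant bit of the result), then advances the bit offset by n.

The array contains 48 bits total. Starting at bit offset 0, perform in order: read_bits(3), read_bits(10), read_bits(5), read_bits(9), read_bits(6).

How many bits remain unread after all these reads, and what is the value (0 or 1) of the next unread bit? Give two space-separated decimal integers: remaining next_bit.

Answer: 15 0

Derivation:
Read 1: bits[0:3] width=3 -> value=7 (bin 111); offset now 3 = byte 0 bit 3; 45 bits remain
Read 2: bits[3:13] width=10 -> value=78 (bin 0001001110); offset now 13 = byte 1 bit 5; 35 bits remain
Read 3: bits[13:18] width=5 -> value=13 (bin 01101); offset now 18 = byte 2 bit 2; 30 bits remain
Read 4: bits[18:27] width=9 -> value=184 (bin 010111000); offset now 27 = byte 3 bit 3; 21 bits remain
Read 5: bits[27:33] width=6 -> value=34 (bin 100010); offset now 33 = byte 4 bit 1; 15 bits remain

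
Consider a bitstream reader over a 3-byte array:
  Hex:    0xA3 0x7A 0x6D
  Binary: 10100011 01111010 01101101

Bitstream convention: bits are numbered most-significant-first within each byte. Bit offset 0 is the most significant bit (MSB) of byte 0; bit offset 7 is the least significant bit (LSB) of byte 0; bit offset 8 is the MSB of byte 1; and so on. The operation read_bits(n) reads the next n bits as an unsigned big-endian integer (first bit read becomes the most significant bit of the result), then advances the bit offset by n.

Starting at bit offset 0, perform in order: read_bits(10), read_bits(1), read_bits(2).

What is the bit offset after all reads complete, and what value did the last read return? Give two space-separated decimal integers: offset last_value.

Answer: 13 3

Derivation:
Read 1: bits[0:10] width=10 -> value=653 (bin 1010001101); offset now 10 = byte 1 bit 2; 14 bits remain
Read 2: bits[10:11] width=1 -> value=1 (bin 1); offset now 11 = byte 1 bit 3; 13 bits remain
Read 3: bits[11:13] width=2 -> value=3 (bin 11); offset now 13 = byte 1 bit 5; 11 bits remain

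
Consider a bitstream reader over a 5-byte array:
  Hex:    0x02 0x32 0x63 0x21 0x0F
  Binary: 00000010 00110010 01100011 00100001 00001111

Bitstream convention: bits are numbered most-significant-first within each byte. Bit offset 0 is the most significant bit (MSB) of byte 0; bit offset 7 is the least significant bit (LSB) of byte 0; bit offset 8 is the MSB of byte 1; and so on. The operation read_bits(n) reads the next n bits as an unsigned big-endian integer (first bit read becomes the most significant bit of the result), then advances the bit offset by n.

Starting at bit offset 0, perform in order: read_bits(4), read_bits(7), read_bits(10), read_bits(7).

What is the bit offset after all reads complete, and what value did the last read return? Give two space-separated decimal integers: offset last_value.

Read 1: bits[0:4] width=4 -> value=0 (bin 0000); offset now 4 = byte 0 bit 4; 36 bits remain
Read 2: bits[4:11] width=7 -> value=17 (bin 0010001); offset now 11 = byte 1 bit 3; 29 bits remain
Read 3: bits[11:21] width=10 -> value=588 (bin 1001001100); offset now 21 = byte 2 bit 5; 19 bits remain
Read 4: bits[21:28] width=7 -> value=50 (bin 0110010); offset now 28 = byte 3 bit 4; 12 bits remain

Answer: 28 50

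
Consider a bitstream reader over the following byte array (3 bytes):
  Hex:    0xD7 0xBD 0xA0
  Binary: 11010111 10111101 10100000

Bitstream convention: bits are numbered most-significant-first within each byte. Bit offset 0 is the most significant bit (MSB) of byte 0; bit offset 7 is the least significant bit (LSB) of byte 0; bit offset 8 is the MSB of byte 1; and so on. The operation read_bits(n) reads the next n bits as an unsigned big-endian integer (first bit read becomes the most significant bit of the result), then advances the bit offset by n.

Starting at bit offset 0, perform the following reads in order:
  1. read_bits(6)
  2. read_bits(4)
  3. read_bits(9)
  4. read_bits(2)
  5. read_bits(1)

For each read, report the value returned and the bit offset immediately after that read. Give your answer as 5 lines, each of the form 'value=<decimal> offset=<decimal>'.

Read 1: bits[0:6] width=6 -> value=53 (bin 110101); offset now 6 = byte 0 bit 6; 18 bits remain
Read 2: bits[6:10] width=4 -> value=14 (bin 1110); offset now 10 = byte 1 bit 2; 14 bits remain
Read 3: bits[10:19] width=9 -> value=493 (bin 111101101); offset now 19 = byte 2 bit 3; 5 bits remain
Read 4: bits[19:21] width=2 -> value=0 (bin 00); offset now 21 = byte 2 bit 5; 3 bits remain
Read 5: bits[21:22] width=1 -> value=0 (bin 0); offset now 22 = byte 2 bit 6; 2 bits remain

Answer: value=53 offset=6
value=14 offset=10
value=493 offset=19
value=0 offset=21
value=0 offset=22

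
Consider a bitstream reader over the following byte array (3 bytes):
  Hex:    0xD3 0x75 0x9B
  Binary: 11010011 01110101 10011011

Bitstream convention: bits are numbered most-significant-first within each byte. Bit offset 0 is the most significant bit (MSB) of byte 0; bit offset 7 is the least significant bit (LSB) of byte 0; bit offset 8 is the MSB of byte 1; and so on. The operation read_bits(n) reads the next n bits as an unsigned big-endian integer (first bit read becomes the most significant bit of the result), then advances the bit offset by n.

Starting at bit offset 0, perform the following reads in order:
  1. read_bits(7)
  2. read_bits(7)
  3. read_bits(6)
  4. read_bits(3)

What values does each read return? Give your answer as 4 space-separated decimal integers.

Answer: 105 93 25 5

Derivation:
Read 1: bits[0:7] width=7 -> value=105 (bin 1101001); offset now 7 = byte 0 bit 7; 17 bits remain
Read 2: bits[7:14] width=7 -> value=93 (bin 1011101); offset now 14 = byte 1 bit 6; 10 bits remain
Read 3: bits[14:20] width=6 -> value=25 (bin 011001); offset now 20 = byte 2 bit 4; 4 bits remain
Read 4: bits[20:23] width=3 -> value=5 (bin 101); offset now 23 = byte 2 bit 7; 1 bits remain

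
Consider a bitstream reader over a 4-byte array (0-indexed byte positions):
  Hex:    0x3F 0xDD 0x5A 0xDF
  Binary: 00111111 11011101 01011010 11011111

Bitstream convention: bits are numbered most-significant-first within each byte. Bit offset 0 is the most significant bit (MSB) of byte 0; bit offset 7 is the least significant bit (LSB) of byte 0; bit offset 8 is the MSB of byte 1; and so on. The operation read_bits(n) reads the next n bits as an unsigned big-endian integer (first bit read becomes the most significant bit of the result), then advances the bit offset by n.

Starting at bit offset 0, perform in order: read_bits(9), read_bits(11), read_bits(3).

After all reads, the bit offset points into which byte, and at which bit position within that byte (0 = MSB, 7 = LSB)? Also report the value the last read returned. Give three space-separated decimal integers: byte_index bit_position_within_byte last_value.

Read 1: bits[0:9] width=9 -> value=127 (bin 001111111); offset now 9 = byte 1 bit 1; 23 bits remain
Read 2: bits[9:20] width=11 -> value=1493 (bin 10111010101); offset now 20 = byte 2 bit 4; 12 bits remain
Read 3: bits[20:23] width=3 -> value=5 (bin 101); offset now 23 = byte 2 bit 7; 9 bits remain

Answer: 2 7 5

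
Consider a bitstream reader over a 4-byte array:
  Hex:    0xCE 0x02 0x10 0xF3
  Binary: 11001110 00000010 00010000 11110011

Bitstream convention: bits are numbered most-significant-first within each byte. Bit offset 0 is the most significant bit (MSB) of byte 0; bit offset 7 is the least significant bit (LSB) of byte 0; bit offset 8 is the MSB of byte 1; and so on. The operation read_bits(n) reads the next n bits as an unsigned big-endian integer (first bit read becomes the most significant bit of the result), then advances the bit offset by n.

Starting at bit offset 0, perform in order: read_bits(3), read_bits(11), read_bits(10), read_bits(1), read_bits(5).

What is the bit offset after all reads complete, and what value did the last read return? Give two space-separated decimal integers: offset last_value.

Read 1: bits[0:3] width=3 -> value=6 (bin 110); offset now 3 = byte 0 bit 3; 29 bits remain
Read 2: bits[3:14] width=11 -> value=896 (bin 01110000000); offset now 14 = byte 1 bit 6; 18 bits remain
Read 3: bits[14:24] width=10 -> value=528 (bin 1000010000); offset now 24 = byte 3 bit 0; 8 bits remain
Read 4: bits[24:25] width=1 -> value=1 (bin 1); offset now 25 = byte 3 bit 1; 7 bits remain
Read 5: bits[25:30] width=5 -> value=28 (bin 11100); offset now 30 = byte 3 bit 6; 2 bits remain

Answer: 30 28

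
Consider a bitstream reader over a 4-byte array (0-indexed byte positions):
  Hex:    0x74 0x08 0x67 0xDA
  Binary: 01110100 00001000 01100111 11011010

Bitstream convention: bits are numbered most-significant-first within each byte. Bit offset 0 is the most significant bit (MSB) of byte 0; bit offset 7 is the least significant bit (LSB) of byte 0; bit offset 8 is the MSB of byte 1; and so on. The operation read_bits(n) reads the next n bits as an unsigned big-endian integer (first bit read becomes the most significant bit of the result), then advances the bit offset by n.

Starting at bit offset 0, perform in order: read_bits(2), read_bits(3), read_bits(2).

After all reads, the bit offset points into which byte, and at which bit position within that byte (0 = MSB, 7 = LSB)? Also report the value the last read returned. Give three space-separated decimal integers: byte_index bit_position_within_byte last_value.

Read 1: bits[0:2] width=2 -> value=1 (bin 01); offset now 2 = byte 0 bit 2; 30 bits remain
Read 2: bits[2:5] width=3 -> value=6 (bin 110); offset now 5 = byte 0 bit 5; 27 bits remain
Read 3: bits[5:7] width=2 -> value=2 (bin 10); offset now 7 = byte 0 bit 7; 25 bits remain

Answer: 0 7 2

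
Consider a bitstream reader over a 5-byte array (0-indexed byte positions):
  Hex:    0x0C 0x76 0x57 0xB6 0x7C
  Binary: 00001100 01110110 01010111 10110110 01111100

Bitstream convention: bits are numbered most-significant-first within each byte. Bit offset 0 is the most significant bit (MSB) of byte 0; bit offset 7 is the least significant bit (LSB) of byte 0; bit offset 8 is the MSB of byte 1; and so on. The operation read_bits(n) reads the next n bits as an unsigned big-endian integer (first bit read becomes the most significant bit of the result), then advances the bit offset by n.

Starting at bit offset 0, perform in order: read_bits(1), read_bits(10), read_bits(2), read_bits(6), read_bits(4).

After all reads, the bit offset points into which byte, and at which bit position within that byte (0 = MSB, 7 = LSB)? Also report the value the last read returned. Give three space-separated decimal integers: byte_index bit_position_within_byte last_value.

Answer: 2 7 11

Derivation:
Read 1: bits[0:1] width=1 -> value=0 (bin 0); offset now 1 = byte 0 bit 1; 39 bits remain
Read 2: bits[1:11] width=10 -> value=99 (bin 0001100011); offset now 11 = byte 1 bit 3; 29 bits remain
Read 3: bits[11:13] width=2 -> value=2 (bin 10); offset now 13 = byte 1 bit 5; 27 bits remain
Read 4: bits[13:19] width=6 -> value=50 (bin 110010); offset now 19 = byte 2 bit 3; 21 bits remain
Read 5: bits[19:23] width=4 -> value=11 (bin 1011); offset now 23 = byte 2 bit 7; 17 bits remain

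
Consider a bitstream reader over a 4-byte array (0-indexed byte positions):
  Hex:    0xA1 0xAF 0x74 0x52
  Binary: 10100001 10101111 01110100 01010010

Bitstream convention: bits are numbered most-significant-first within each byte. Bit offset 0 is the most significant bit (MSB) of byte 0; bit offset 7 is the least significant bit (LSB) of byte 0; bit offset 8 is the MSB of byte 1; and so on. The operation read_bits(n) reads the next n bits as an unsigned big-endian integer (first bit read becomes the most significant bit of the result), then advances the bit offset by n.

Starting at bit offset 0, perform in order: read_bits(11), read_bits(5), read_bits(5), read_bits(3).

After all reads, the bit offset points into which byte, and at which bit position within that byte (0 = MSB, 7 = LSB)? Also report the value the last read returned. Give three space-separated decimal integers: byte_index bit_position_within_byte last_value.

Read 1: bits[0:11] width=11 -> value=1293 (bin 10100001101); offset now 11 = byte 1 bit 3; 21 bits remain
Read 2: bits[11:16] width=5 -> value=15 (bin 01111); offset now 16 = byte 2 bit 0; 16 bits remain
Read 3: bits[16:21] width=5 -> value=14 (bin 01110); offset now 21 = byte 2 bit 5; 11 bits remain
Read 4: bits[21:24] width=3 -> value=4 (bin 100); offset now 24 = byte 3 bit 0; 8 bits remain

Answer: 3 0 4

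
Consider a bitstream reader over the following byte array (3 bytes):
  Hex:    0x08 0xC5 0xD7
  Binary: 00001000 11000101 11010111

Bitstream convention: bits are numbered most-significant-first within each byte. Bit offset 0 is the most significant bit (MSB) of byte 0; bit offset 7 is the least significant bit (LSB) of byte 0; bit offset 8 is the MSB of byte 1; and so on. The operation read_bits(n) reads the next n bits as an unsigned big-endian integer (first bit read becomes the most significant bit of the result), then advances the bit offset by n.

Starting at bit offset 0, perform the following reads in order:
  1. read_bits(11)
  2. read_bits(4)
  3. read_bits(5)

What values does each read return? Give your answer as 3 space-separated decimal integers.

Read 1: bits[0:11] width=11 -> value=70 (bin 00001000110); offset now 11 = byte 1 bit 3; 13 bits remain
Read 2: bits[11:15] width=4 -> value=2 (bin 0010); offset now 15 = byte 1 bit 7; 9 bits remain
Read 3: bits[15:20] width=5 -> value=29 (bin 11101); offset now 20 = byte 2 bit 4; 4 bits remain

Answer: 70 2 29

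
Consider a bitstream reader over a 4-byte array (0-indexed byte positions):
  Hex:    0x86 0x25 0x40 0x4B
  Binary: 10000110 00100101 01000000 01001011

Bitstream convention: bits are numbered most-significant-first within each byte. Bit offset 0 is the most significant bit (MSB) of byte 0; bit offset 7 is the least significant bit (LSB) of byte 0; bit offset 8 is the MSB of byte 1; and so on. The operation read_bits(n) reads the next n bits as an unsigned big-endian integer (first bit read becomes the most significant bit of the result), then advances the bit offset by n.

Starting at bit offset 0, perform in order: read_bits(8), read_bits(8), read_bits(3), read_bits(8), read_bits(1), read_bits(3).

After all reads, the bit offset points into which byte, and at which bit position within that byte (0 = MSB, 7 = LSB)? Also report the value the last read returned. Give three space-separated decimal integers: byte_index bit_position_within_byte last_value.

Read 1: bits[0:8] width=8 -> value=134 (bin 10000110); offset now 8 = byte 1 bit 0; 24 bits remain
Read 2: bits[8:16] width=8 -> value=37 (bin 00100101); offset now 16 = byte 2 bit 0; 16 bits remain
Read 3: bits[16:19] width=3 -> value=2 (bin 010); offset now 19 = byte 2 bit 3; 13 bits remain
Read 4: bits[19:27] width=8 -> value=2 (bin 00000010); offset now 27 = byte 3 bit 3; 5 bits remain
Read 5: bits[27:28] width=1 -> value=0 (bin 0); offset now 28 = byte 3 bit 4; 4 bits remain
Read 6: bits[28:31] width=3 -> value=5 (bin 101); offset now 31 = byte 3 bit 7; 1 bits remain

Answer: 3 7 5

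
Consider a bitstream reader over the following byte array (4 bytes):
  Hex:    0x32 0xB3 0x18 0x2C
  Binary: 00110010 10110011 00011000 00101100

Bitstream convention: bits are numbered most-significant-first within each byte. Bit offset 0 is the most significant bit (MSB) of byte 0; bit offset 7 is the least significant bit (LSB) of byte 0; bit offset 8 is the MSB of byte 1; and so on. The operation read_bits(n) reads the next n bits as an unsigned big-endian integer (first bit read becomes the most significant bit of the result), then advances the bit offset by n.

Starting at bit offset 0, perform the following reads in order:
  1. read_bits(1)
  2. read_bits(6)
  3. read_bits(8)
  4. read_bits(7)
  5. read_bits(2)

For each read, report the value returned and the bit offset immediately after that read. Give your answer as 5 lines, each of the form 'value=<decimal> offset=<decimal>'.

Answer: value=0 offset=1
value=25 offset=7
value=89 offset=15
value=70 offset=22
value=0 offset=24

Derivation:
Read 1: bits[0:1] width=1 -> value=0 (bin 0); offset now 1 = byte 0 bit 1; 31 bits remain
Read 2: bits[1:7] width=6 -> value=25 (bin 011001); offset now 7 = byte 0 bit 7; 25 bits remain
Read 3: bits[7:15] width=8 -> value=89 (bin 01011001); offset now 15 = byte 1 bit 7; 17 bits remain
Read 4: bits[15:22] width=7 -> value=70 (bin 1000110); offset now 22 = byte 2 bit 6; 10 bits remain
Read 5: bits[22:24] width=2 -> value=0 (bin 00); offset now 24 = byte 3 bit 0; 8 bits remain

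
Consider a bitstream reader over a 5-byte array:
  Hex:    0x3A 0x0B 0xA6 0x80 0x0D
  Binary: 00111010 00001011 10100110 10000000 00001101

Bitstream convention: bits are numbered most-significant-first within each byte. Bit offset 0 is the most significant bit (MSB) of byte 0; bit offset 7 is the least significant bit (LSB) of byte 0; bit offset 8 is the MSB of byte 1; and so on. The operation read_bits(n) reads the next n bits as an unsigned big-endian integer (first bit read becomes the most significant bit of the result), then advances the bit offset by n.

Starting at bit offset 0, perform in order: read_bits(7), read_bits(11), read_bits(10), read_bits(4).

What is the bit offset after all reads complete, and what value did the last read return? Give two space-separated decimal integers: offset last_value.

Answer: 32 0

Derivation:
Read 1: bits[0:7] width=7 -> value=29 (bin 0011101); offset now 7 = byte 0 bit 7; 33 bits remain
Read 2: bits[7:18] width=11 -> value=46 (bin 00000101110); offset now 18 = byte 2 bit 2; 22 bits remain
Read 3: bits[18:28] width=10 -> value=616 (bin 1001101000); offset now 28 = byte 3 bit 4; 12 bits remain
Read 4: bits[28:32] width=4 -> value=0 (bin 0000); offset now 32 = byte 4 bit 0; 8 bits remain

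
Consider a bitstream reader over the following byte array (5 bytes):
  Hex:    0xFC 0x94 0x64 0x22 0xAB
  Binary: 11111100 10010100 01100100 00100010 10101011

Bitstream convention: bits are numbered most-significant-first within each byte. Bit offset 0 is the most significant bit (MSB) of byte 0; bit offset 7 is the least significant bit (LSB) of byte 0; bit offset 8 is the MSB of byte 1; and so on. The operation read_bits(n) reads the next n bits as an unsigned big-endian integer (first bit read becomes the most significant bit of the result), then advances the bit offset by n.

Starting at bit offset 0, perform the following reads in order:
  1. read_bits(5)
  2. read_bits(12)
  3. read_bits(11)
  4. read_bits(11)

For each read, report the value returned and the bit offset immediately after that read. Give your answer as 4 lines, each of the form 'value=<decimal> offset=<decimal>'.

Read 1: bits[0:5] width=5 -> value=31 (bin 11111); offset now 5 = byte 0 bit 5; 35 bits remain
Read 2: bits[5:17] width=12 -> value=2344 (bin 100100101000); offset now 17 = byte 2 bit 1; 23 bits remain
Read 3: bits[17:28] width=11 -> value=1602 (bin 11001000010); offset now 28 = byte 3 bit 4; 12 bits remain
Read 4: bits[28:39] width=11 -> value=341 (bin 00101010101); offset now 39 = byte 4 bit 7; 1 bits remain

Answer: value=31 offset=5
value=2344 offset=17
value=1602 offset=28
value=341 offset=39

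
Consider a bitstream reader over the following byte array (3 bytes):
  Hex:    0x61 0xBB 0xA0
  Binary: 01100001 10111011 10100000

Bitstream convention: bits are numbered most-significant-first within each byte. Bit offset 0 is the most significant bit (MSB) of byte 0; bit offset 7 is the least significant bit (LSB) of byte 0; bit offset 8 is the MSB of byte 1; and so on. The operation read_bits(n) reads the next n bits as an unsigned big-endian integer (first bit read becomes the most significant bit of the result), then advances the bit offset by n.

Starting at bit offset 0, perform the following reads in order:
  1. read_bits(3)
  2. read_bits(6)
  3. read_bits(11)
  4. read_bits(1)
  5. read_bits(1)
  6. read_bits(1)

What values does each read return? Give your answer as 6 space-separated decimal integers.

Read 1: bits[0:3] width=3 -> value=3 (bin 011); offset now 3 = byte 0 bit 3; 21 bits remain
Read 2: bits[3:9] width=6 -> value=3 (bin 000011); offset now 9 = byte 1 bit 1; 15 bits remain
Read 3: bits[9:20] width=11 -> value=954 (bin 01110111010); offset now 20 = byte 2 bit 4; 4 bits remain
Read 4: bits[20:21] width=1 -> value=0 (bin 0); offset now 21 = byte 2 bit 5; 3 bits remain
Read 5: bits[21:22] width=1 -> value=0 (bin 0); offset now 22 = byte 2 bit 6; 2 bits remain
Read 6: bits[22:23] width=1 -> value=0 (bin 0); offset now 23 = byte 2 bit 7; 1 bits remain

Answer: 3 3 954 0 0 0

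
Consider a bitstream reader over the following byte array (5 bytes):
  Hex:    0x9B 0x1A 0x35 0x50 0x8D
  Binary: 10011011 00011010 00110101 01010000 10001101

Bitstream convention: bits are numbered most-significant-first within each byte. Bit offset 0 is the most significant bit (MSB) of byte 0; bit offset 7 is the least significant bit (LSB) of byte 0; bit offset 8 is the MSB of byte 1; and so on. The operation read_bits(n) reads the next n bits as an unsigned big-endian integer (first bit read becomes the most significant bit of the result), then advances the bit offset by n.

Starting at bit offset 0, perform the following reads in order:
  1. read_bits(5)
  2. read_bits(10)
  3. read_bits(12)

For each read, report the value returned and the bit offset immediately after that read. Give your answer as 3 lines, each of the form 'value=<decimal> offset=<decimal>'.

Answer: value=19 offset=5
value=397 offset=15
value=426 offset=27

Derivation:
Read 1: bits[0:5] width=5 -> value=19 (bin 10011); offset now 5 = byte 0 bit 5; 35 bits remain
Read 2: bits[5:15] width=10 -> value=397 (bin 0110001101); offset now 15 = byte 1 bit 7; 25 bits remain
Read 3: bits[15:27] width=12 -> value=426 (bin 000110101010); offset now 27 = byte 3 bit 3; 13 bits remain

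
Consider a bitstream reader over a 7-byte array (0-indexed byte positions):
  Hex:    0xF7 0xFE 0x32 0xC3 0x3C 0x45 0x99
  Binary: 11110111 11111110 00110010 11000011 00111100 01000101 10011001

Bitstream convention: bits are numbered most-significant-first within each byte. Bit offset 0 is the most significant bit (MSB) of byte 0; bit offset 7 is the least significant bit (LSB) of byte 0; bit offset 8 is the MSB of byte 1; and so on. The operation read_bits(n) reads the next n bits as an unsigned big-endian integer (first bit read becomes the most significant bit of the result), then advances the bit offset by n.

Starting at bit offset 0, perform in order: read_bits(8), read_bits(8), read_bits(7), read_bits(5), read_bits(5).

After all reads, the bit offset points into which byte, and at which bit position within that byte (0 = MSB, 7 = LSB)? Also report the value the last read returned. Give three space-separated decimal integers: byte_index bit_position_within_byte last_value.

Answer: 4 1 6

Derivation:
Read 1: bits[0:8] width=8 -> value=247 (bin 11110111); offset now 8 = byte 1 bit 0; 48 bits remain
Read 2: bits[8:16] width=8 -> value=254 (bin 11111110); offset now 16 = byte 2 bit 0; 40 bits remain
Read 3: bits[16:23] width=7 -> value=25 (bin 0011001); offset now 23 = byte 2 bit 7; 33 bits remain
Read 4: bits[23:28] width=5 -> value=12 (bin 01100); offset now 28 = byte 3 bit 4; 28 bits remain
Read 5: bits[28:33] width=5 -> value=6 (bin 00110); offset now 33 = byte 4 bit 1; 23 bits remain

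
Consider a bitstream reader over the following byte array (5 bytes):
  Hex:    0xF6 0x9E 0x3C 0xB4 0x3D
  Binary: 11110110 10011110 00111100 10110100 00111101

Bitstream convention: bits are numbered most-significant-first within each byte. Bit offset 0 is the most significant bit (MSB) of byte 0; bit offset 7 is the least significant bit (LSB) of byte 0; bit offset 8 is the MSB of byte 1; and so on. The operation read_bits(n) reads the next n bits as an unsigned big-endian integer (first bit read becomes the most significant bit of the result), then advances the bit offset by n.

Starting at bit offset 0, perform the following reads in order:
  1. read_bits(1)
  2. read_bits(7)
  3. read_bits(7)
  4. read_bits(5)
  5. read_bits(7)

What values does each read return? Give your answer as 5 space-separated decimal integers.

Read 1: bits[0:1] width=1 -> value=1 (bin 1); offset now 1 = byte 0 bit 1; 39 bits remain
Read 2: bits[1:8] width=7 -> value=118 (bin 1110110); offset now 8 = byte 1 bit 0; 32 bits remain
Read 3: bits[8:15] width=7 -> value=79 (bin 1001111); offset now 15 = byte 1 bit 7; 25 bits remain
Read 4: bits[15:20] width=5 -> value=3 (bin 00011); offset now 20 = byte 2 bit 4; 20 bits remain
Read 5: bits[20:27] width=7 -> value=101 (bin 1100101); offset now 27 = byte 3 bit 3; 13 bits remain

Answer: 1 118 79 3 101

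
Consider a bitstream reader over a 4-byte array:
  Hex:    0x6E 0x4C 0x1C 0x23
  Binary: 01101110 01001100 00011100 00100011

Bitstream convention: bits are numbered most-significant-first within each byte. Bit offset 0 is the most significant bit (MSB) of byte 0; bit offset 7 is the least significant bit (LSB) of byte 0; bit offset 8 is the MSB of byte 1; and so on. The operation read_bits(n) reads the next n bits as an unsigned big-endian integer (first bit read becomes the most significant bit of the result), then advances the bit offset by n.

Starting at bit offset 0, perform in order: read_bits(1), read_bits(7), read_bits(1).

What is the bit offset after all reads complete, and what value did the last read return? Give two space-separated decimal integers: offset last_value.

Read 1: bits[0:1] width=1 -> value=0 (bin 0); offset now 1 = byte 0 bit 1; 31 bits remain
Read 2: bits[1:8] width=7 -> value=110 (bin 1101110); offset now 8 = byte 1 bit 0; 24 bits remain
Read 3: bits[8:9] width=1 -> value=0 (bin 0); offset now 9 = byte 1 bit 1; 23 bits remain

Answer: 9 0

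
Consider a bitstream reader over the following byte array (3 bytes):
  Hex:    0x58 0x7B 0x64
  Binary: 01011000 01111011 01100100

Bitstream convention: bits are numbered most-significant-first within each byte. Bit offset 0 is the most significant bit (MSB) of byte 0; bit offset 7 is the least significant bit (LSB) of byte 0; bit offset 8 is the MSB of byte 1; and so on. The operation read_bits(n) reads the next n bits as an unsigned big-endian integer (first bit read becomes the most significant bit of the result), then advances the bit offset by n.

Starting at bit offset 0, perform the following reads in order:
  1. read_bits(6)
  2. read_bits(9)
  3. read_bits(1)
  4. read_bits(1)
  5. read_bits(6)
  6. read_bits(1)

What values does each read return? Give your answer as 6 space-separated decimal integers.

Read 1: bits[0:6] width=6 -> value=22 (bin 010110); offset now 6 = byte 0 bit 6; 18 bits remain
Read 2: bits[6:15] width=9 -> value=61 (bin 000111101); offset now 15 = byte 1 bit 7; 9 bits remain
Read 3: bits[15:16] width=1 -> value=1 (bin 1); offset now 16 = byte 2 bit 0; 8 bits remain
Read 4: bits[16:17] width=1 -> value=0 (bin 0); offset now 17 = byte 2 bit 1; 7 bits remain
Read 5: bits[17:23] width=6 -> value=50 (bin 110010); offset now 23 = byte 2 bit 7; 1 bits remain
Read 6: bits[23:24] width=1 -> value=0 (bin 0); offset now 24 = byte 3 bit 0; 0 bits remain

Answer: 22 61 1 0 50 0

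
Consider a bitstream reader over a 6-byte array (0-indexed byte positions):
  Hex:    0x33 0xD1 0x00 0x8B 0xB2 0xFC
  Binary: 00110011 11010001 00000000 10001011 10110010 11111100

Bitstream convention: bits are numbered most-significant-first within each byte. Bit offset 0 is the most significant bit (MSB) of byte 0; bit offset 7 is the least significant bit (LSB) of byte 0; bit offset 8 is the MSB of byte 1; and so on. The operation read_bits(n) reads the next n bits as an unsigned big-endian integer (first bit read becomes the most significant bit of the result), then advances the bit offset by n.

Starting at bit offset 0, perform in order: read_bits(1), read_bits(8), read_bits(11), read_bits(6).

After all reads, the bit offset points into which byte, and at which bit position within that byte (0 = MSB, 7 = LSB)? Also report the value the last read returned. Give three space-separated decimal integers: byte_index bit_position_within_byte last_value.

Answer: 3 2 2

Derivation:
Read 1: bits[0:1] width=1 -> value=0 (bin 0); offset now 1 = byte 0 bit 1; 47 bits remain
Read 2: bits[1:9] width=8 -> value=103 (bin 01100111); offset now 9 = byte 1 bit 1; 39 bits remain
Read 3: bits[9:20] width=11 -> value=1296 (bin 10100010000); offset now 20 = byte 2 bit 4; 28 bits remain
Read 4: bits[20:26] width=6 -> value=2 (bin 000010); offset now 26 = byte 3 bit 2; 22 bits remain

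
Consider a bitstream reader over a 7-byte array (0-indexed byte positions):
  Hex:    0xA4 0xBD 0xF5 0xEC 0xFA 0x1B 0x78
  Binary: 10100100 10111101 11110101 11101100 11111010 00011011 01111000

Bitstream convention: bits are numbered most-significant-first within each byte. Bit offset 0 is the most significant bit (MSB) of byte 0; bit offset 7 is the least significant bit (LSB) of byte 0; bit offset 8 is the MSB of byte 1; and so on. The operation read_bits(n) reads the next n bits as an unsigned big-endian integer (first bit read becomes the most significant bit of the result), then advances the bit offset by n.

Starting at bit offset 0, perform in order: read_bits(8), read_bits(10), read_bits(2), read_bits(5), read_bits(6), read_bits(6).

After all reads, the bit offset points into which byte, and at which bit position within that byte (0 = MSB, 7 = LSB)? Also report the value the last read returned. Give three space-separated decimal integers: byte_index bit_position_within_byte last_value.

Answer: 4 5 31

Derivation:
Read 1: bits[0:8] width=8 -> value=164 (bin 10100100); offset now 8 = byte 1 bit 0; 48 bits remain
Read 2: bits[8:18] width=10 -> value=759 (bin 1011110111); offset now 18 = byte 2 bit 2; 38 bits remain
Read 3: bits[18:20] width=2 -> value=3 (bin 11); offset now 20 = byte 2 bit 4; 36 bits remain
Read 4: bits[20:25] width=5 -> value=11 (bin 01011); offset now 25 = byte 3 bit 1; 31 bits remain
Read 5: bits[25:31] width=6 -> value=54 (bin 110110); offset now 31 = byte 3 bit 7; 25 bits remain
Read 6: bits[31:37] width=6 -> value=31 (bin 011111); offset now 37 = byte 4 bit 5; 19 bits remain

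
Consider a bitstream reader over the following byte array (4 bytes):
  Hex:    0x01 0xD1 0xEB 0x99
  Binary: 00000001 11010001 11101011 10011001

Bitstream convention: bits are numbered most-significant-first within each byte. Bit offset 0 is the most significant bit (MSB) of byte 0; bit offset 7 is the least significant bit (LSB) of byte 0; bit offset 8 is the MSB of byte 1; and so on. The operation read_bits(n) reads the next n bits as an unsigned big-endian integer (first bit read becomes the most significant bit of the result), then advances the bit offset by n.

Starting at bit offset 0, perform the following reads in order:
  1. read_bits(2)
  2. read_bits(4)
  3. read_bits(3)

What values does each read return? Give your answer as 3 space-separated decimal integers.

Answer: 0 0 3

Derivation:
Read 1: bits[0:2] width=2 -> value=0 (bin 00); offset now 2 = byte 0 bit 2; 30 bits remain
Read 2: bits[2:6] width=4 -> value=0 (bin 0000); offset now 6 = byte 0 bit 6; 26 bits remain
Read 3: bits[6:9] width=3 -> value=3 (bin 011); offset now 9 = byte 1 bit 1; 23 bits remain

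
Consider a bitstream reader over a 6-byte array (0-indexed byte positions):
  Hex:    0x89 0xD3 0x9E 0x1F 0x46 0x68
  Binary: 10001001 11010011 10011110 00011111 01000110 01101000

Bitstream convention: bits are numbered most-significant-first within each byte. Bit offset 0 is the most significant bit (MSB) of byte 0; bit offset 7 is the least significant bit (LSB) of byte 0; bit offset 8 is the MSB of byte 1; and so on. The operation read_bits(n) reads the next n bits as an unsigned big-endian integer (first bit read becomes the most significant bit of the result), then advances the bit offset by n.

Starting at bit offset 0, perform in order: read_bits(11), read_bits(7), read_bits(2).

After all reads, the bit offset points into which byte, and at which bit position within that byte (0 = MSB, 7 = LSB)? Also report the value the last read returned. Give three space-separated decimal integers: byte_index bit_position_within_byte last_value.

Answer: 2 4 1

Derivation:
Read 1: bits[0:11] width=11 -> value=1102 (bin 10001001110); offset now 11 = byte 1 bit 3; 37 bits remain
Read 2: bits[11:18] width=7 -> value=78 (bin 1001110); offset now 18 = byte 2 bit 2; 30 bits remain
Read 3: bits[18:20] width=2 -> value=1 (bin 01); offset now 20 = byte 2 bit 4; 28 bits remain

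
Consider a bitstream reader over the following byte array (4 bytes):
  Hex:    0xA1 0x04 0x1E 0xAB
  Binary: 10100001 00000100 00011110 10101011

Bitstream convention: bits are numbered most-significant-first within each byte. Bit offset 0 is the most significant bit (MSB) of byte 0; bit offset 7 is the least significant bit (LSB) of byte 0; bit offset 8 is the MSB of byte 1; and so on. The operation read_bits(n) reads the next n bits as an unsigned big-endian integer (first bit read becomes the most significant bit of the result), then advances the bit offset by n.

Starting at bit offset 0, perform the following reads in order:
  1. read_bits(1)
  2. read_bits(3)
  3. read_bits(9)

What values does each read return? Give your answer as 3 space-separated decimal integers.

Read 1: bits[0:1] width=1 -> value=1 (bin 1); offset now 1 = byte 0 bit 1; 31 bits remain
Read 2: bits[1:4] width=3 -> value=2 (bin 010); offset now 4 = byte 0 bit 4; 28 bits remain
Read 3: bits[4:13] width=9 -> value=32 (bin 000100000); offset now 13 = byte 1 bit 5; 19 bits remain

Answer: 1 2 32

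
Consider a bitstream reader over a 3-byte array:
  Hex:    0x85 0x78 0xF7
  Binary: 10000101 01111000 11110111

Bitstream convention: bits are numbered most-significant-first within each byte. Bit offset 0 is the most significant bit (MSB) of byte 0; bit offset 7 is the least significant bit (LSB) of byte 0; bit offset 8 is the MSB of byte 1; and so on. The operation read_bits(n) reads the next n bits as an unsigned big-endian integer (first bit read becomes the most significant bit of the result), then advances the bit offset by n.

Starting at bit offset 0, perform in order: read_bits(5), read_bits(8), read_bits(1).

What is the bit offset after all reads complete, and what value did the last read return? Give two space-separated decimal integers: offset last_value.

Read 1: bits[0:5] width=5 -> value=16 (bin 10000); offset now 5 = byte 0 bit 5; 19 bits remain
Read 2: bits[5:13] width=8 -> value=175 (bin 10101111); offset now 13 = byte 1 bit 5; 11 bits remain
Read 3: bits[13:14] width=1 -> value=0 (bin 0); offset now 14 = byte 1 bit 6; 10 bits remain

Answer: 14 0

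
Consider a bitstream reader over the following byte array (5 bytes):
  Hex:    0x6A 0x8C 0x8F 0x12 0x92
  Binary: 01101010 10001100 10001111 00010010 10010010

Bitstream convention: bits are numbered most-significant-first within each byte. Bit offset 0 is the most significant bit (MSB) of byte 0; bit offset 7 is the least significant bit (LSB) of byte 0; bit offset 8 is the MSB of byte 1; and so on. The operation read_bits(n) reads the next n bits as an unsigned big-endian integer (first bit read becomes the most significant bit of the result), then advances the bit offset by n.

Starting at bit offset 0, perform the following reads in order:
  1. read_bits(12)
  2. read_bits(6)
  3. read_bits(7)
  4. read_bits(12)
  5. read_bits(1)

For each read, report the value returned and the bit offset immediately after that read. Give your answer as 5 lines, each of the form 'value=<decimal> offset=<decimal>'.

Read 1: bits[0:12] width=12 -> value=1704 (bin 011010101000); offset now 12 = byte 1 bit 4; 28 bits remain
Read 2: bits[12:18] width=6 -> value=50 (bin 110010); offset now 18 = byte 2 bit 2; 22 bits remain
Read 3: bits[18:25] width=7 -> value=30 (bin 0011110); offset now 25 = byte 3 bit 1; 15 bits remain
Read 4: bits[25:37] width=12 -> value=594 (bin 001001010010); offset now 37 = byte 4 bit 5; 3 bits remain
Read 5: bits[37:38] width=1 -> value=0 (bin 0); offset now 38 = byte 4 bit 6; 2 bits remain

Answer: value=1704 offset=12
value=50 offset=18
value=30 offset=25
value=594 offset=37
value=0 offset=38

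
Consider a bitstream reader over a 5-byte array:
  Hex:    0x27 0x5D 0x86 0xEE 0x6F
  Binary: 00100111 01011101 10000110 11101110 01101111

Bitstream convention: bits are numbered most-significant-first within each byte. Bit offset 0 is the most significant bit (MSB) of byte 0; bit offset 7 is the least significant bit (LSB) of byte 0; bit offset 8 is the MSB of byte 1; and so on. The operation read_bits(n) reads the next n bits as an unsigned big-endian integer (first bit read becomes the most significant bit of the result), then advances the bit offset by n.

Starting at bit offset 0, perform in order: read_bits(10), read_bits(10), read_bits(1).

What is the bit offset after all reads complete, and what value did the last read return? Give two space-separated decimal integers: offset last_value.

Answer: 21 0

Derivation:
Read 1: bits[0:10] width=10 -> value=157 (bin 0010011101); offset now 10 = byte 1 bit 2; 30 bits remain
Read 2: bits[10:20] width=10 -> value=472 (bin 0111011000); offset now 20 = byte 2 bit 4; 20 bits remain
Read 3: bits[20:21] width=1 -> value=0 (bin 0); offset now 21 = byte 2 bit 5; 19 bits remain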